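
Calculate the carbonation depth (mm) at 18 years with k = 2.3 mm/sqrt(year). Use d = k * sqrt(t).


depth = k * sqrt(t)
= 2.3 * sqrt(18)
= 9.76 mm

9.76


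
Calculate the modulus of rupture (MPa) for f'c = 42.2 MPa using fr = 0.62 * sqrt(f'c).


fr = 0.62 * sqrt(42.2)
= 4.028 MPa

4.028


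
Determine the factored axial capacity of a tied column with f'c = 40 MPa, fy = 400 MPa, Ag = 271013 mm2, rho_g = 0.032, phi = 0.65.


Ast = rho * Ag = 0.032 * 271013 = 8672.416 mm2
phi*Pn = 0.65 * 0.80 * (0.85 * 40 * (271013 - 8672.416) + 400 * 8672.416) / 1000
= 6442.04 kN

6442.04


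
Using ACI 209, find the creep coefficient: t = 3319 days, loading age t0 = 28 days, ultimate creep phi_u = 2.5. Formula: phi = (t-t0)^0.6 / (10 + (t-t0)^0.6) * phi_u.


dt = 3319 - 28 = 3291
phi = 3291^0.6 / (10 + 3291^0.6) * 2.5
= 2.32

2.32


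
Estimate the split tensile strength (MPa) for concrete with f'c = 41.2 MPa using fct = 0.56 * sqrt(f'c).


fct = 0.56 * sqrt(41.2)
= 0.56 * 6.419
= 3.594 MPa

3.594


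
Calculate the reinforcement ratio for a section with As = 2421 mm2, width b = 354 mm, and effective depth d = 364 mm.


rho = As / (b * d)
= 2421 / (354 * 364)
= 0.0188

0.0188


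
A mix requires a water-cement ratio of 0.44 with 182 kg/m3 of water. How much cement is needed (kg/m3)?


Cement = water / (w/c)
= 182 / 0.44
= 413.6 kg/m3

413.6


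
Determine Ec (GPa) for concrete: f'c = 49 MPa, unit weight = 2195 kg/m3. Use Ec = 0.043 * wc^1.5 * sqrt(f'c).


Ec = 0.043 * 2195^1.5 * sqrt(49) / 1000
= 30.95 GPa

30.95


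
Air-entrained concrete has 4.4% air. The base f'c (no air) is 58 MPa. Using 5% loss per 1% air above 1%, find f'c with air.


Strength loss = (4.4 - 1) * 5 = 17.0%
f'c = 58 * (1 - 17.0/100)
= 48.14 MPa

48.14


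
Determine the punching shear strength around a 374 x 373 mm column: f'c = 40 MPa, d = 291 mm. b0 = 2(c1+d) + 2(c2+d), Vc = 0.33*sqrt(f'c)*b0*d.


b0 = 2*(374 + 291) + 2*(373 + 291) = 2658 mm
Vc = 0.33 * sqrt(40) * 2658 * 291 / 1000
= 1614.33 kN

1614.33


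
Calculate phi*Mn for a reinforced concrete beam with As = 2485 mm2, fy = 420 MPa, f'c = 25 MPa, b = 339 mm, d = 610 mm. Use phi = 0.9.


a = As * fy / (0.85 * f'c * b)
= 2485 * 420 / (0.85 * 25 * 339)
= 144.8829 mm
Mn = As * fy * (d - a/2) / 10^6
= 561.0499 kN-m
phi*Mn = 0.9 * 561.0499 = 504.94 kN-m

504.94


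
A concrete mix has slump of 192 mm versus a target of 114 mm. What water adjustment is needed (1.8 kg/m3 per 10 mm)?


Difference = 114 - 192 = -78 mm
Water adjustment = -78 * 1.8 / 10 = -14.0 kg/m3

-14.0


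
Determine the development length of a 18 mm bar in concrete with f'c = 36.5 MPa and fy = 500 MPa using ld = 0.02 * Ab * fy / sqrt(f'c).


Ab = pi * 18^2 / 4 = 254.469 mm2
ld = 0.02 * 254.469 * 500 / sqrt(36.5)
= 421.2 mm

421.2


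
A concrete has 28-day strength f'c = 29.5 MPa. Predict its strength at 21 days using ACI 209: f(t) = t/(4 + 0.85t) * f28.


f(21) = 21 / (4 + 0.85 * 21) * 29.5
= 21 / 21.85 * 29.5
= 28.35 MPa

28.35


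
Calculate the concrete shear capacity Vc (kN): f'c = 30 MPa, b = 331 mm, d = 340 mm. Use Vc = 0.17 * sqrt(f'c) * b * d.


Vc = 0.17 * sqrt(30) * 331 * 340 / 1000
= 104.79 kN

104.79


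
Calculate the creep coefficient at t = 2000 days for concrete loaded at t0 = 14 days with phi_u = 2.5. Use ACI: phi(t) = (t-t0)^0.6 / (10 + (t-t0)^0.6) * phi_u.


dt = 2000 - 14 = 1986
phi = 1986^0.6 / (10 + 1986^0.6) * 2.5
= 2.262

2.262


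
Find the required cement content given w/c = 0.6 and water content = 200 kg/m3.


Cement = water / (w/c)
= 200 / 0.6
= 333.3 kg/m3

333.3


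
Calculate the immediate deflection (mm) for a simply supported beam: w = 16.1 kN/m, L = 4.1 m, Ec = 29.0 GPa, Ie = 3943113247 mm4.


Convert: L = 4.1 m = 4100 mm, Ec = 29.0 GPa = 29000 MPa
delta = 5 * 16.1 * 4100^4 / (384 * 29000 * 3943113247)
= 0.52 mm

0.52


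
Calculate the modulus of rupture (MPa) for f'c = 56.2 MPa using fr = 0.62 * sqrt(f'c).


fr = 0.62 * sqrt(56.2)
= 4.648 MPa

4.648


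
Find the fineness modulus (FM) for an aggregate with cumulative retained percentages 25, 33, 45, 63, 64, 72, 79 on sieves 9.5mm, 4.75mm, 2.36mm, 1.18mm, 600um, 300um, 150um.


FM = sum(cumulative % retained) / 100
= 381 / 100
= 3.81

3.81


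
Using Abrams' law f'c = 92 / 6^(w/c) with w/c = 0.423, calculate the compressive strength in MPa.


f'c = 92 / 6^0.423
= 92 / 2.134
= 43.12 MPa

43.12


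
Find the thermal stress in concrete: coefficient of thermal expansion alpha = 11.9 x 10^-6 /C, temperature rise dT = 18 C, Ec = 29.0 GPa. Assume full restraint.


sigma = alpha * dT * Ec
= 11.9e-6 * 18 * 29.0 * 1000
= 6.212 MPa

6.212


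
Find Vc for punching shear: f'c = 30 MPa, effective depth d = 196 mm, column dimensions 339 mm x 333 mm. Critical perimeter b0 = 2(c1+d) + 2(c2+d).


b0 = 2*(339 + 196) + 2*(333 + 196) = 2128 mm
Vc = 0.33 * sqrt(30) * 2128 * 196 / 1000
= 753.88 kN

753.88


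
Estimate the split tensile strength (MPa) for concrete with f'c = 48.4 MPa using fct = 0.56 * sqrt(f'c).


fct = 0.56 * sqrt(48.4)
= 0.56 * 6.957
= 3.896 MPa

3.896


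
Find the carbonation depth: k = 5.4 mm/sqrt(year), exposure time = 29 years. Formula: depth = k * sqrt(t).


depth = k * sqrt(t)
= 5.4 * sqrt(29)
= 29.08 mm

29.08


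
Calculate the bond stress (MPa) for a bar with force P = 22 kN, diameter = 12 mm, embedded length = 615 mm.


u = P / (pi * db * ld)
= 22 * 1000 / (pi * 12 * 615)
= 0.949 MPa

0.949


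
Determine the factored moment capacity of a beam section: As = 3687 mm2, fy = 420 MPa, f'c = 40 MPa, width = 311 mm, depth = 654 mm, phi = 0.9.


a = As * fy / (0.85 * f'c * b)
= 3687 * 420 / (0.85 * 40 * 311)
= 146.4479 mm
Mn = As * fy * (d - a/2) / 10^6
= 899.355 kN-m
phi*Mn = 0.9 * 899.355 = 809.42 kN-m

809.42


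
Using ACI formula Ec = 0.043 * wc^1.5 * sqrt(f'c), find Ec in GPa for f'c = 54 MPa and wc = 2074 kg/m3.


Ec = 0.043 * 2074^1.5 * sqrt(54) / 1000
= 29.85 GPa

29.85


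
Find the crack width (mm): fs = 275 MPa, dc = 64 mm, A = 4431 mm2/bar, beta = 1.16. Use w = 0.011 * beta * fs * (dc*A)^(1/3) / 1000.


w = 0.011 * beta * fs * (dc * A)^(1/3) / 1000
= 0.011 * 1.16 * 275 * (64 * 4431)^(1/3) / 1000
= 0.231 mm

0.231


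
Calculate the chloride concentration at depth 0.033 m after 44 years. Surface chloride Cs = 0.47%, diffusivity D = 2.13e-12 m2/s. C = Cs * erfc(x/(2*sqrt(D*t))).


t_seconds = 44 * 365.25 * 24 * 3600 = 1388534400.0 s
arg = 0.033 / (2 * sqrt(2.13e-12 * 1388534400.0))
= 0.3034
erfc(0.3034) = 0.6679
C = 0.47 * 0.6679 = 0.3139%

0.3139


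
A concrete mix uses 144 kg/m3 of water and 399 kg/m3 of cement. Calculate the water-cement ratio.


w/c = water / cement
w/c = 144 / 399 = 0.361

0.361


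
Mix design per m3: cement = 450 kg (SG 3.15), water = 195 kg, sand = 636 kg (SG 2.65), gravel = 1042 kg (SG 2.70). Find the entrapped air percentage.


Vol cement = 450 / (3.15 * 1000) = 0.142857 m3
Vol water = 195 / 1000 = 0.195 m3
Vol sand = 636 / (2.65 * 1000) = 0.24 m3
Vol gravel = 1042 / (2.70 * 1000) = 0.385926 m3
Total solid + water volume = 0.963783 m3
Air = (1 - 0.963783) * 100 = 3.62%

3.62


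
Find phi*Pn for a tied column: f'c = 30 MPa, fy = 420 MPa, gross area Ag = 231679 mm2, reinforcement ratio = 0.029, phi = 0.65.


Ast = rho * Ag = 0.029 * 231679 = 6718.691 mm2
phi*Pn = 0.65 * 0.80 * (0.85 * 30 * (231679 - 6718.691) + 420 * 6718.691) / 1000
= 4450.34 kN

4450.34


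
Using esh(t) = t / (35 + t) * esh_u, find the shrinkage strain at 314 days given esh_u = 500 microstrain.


esh(314) = 314 / (35 + 314) * 500
= 314 / 349 * 500
= 449.9 microstrain

449.9


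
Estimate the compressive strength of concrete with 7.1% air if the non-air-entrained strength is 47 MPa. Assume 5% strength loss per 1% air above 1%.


Strength loss = (7.1 - 1) * 5 = 30.5%
f'c = 47 * (1 - 30.5/100)
= 32.67 MPa

32.67


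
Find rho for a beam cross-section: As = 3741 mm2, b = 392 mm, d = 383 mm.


rho = As / (b * d)
= 3741 / (392 * 383)
= 0.0249

0.0249


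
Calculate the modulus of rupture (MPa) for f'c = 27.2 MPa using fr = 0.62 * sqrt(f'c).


fr = 0.62 * sqrt(27.2)
= 3.234 MPa

3.234


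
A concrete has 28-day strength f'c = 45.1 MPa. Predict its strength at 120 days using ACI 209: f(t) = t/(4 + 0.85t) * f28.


f(120) = 120 / (4 + 0.85 * 120) * 45.1
= 120 / 106.0 * 45.1
= 51.06 MPa

51.06


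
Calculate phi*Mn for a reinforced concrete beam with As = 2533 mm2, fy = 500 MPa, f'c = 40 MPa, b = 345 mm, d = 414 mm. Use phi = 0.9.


a = As * fy / (0.85 * f'c * b)
= 2533 * 500 / (0.85 * 40 * 345)
= 107.971 mm
Mn = As * fy * (d - a/2) / 10^6
= 455.9584 kN-m
phi*Mn = 0.9 * 455.9584 = 410.36 kN-m

410.36


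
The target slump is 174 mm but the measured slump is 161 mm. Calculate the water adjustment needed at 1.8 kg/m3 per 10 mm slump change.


Difference = 174 - 161 = 13 mm
Water adjustment = 13 * 1.8 / 10 = 2.3 kg/m3

2.3


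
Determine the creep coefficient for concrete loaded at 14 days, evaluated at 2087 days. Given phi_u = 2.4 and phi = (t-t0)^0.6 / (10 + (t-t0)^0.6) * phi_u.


dt = 2087 - 14 = 2073
phi = 2073^0.6 / (10 + 2073^0.6) * 2.4
= 2.177

2.177


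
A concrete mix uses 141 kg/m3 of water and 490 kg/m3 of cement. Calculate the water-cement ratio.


w/c = water / cement
w/c = 141 / 490 = 0.288

0.288


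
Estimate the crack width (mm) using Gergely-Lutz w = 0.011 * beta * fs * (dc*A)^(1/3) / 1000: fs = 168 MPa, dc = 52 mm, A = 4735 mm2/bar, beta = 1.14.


w = 0.011 * beta * fs * (dc * A)^(1/3) / 1000
= 0.011 * 1.14 * 168 * (52 * 4735)^(1/3) / 1000
= 0.132 mm

0.132


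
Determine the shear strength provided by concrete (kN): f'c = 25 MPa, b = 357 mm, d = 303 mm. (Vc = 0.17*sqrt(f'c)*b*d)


Vc = 0.17 * sqrt(25) * 357 * 303 / 1000
= 91.95 kN

91.95


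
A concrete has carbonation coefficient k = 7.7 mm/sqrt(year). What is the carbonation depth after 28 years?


depth = k * sqrt(t)
= 7.7 * sqrt(28)
= 40.74 mm

40.74


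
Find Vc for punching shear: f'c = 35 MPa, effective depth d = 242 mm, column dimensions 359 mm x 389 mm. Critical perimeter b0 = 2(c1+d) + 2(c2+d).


b0 = 2*(359 + 242) + 2*(389 + 242) = 2464 mm
Vc = 0.33 * sqrt(35) * 2464 * 242 / 1000
= 1164.14 kN

1164.14


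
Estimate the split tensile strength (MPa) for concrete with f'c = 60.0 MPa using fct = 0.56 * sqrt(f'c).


fct = 0.56 * sqrt(60.0)
= 0.56 * 7.746
= 4.338 MPa

4.338


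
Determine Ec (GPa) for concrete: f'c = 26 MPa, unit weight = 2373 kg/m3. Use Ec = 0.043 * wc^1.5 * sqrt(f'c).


Ec = 0.043 * 2373^1.5 * sqrt(26) / 1000
= 25.35 GPa

25.35


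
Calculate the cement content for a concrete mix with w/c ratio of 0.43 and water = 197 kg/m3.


Cement = water / (w/c)
= 197 / 0.43
= 458.1 kg/m3

458.1


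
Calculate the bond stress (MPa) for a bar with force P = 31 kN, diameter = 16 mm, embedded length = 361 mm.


u = P / (pi * db * ld)
= 31 * 1000 / (pi * 16 * 361)
= 1.708 MPa

1.708


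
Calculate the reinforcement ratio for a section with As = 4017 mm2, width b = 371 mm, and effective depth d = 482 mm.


rho = As / (b * d)
= 4017 / (371 * 482)
= 0.0225

0.0225


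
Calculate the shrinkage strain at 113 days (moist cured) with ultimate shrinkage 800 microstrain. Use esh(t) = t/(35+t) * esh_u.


esh(113) = 113 / (35 + 113) * 800
= 113 / 148 * 800
= 610.8 microstrain

610.8


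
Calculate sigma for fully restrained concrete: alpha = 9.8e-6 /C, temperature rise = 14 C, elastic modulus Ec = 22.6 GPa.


sigma = alpha * dT * Ec
= 9.8e-6 * 14 * 22.6 * 1000
= 3.101 MPa

3.101


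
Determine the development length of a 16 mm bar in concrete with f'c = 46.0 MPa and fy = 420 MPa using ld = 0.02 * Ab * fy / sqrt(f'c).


Ab = pi * 16^2 / 4 = 201.062 mm2
ld = 0.02 * 201.062 * 420 / sqrt(46.0)
= 249.0 mm

249.0


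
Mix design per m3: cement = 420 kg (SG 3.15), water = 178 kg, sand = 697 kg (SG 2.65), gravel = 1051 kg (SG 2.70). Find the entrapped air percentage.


Vol cement = 420 / (3.15 * 1000) = 0.133333 m3
Vol water = 178 / 1000 = 0.178 m3
Vol sand = 697 / (2.65 * 1000) = 0.263019 m3
Vol gravel = 1051 / (2.70 * 1000) = 0.389259 m3
Total solid + water volume = 0.963611 m3
Air = (1 - 0.963611) * 100 = 3.64%

3.64


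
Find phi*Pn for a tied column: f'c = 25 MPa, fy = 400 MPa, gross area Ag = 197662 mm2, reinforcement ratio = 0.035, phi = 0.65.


Ast = rho * Ag = 0.035 * 197662 = 6918.17 mm2
phi*Pn = 0.65 * 0.80 * (0.85 * 25 * (197662 - 6918.17) + 400 * 6918.17) / 1000
= 3546.7 kN

3546.7


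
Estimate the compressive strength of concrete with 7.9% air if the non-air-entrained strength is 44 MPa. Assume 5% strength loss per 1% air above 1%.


Strength loss = (7.9 - 1) * 5 = 34.5%
f'c = 44 * (1 - 34.5/100)
= 28.82 MPa

28.82


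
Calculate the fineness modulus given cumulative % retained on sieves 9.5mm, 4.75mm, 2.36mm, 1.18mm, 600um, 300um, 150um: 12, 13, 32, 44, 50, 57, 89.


FM = sum(cumulative % retained) / 100
= 297 / 100
= 2.97

2.97


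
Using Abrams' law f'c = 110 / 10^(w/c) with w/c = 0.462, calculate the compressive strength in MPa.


f'c = 110 / 10^0.462
= 110 / 2.897
= 37.97 MPa

37.97


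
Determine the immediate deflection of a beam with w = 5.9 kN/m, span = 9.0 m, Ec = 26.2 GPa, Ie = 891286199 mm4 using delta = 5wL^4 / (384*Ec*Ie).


Convert: L = 9.0 m = 9000 mm, Ec = 26.2 GPa = 26200 MPa
delta = 5 * 5.9 * 9000^4 / (384 * 26200 * 891286199)
= 21.58 mm

21.58


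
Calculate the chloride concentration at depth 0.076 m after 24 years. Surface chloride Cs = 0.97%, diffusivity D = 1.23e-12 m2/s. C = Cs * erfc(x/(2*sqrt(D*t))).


t_seconds = 24 * 365.25 * 24 * 3600 = 757382400.0 s
arg = 0.076 / (2 * sqrt(1.23e-12 * 757382400.0))
= 1.245
erfc(1.245) = 0.0783
C = 0.97 * 0.0783 = 0.0759%

0.0759


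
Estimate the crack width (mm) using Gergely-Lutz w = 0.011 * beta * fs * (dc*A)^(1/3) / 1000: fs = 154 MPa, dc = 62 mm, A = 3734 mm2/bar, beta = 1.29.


w = 0.011 * beta * fs * (dc * A)^(1/3) / 1000
= 0.011 * 1.29 * 154 * (62 * 3734)^(1/3) / 1000
= 0.134 mm

0.134


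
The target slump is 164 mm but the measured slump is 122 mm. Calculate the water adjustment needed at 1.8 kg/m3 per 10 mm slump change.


Difference = 164 - 122 = 42 mm
Water adjustment = 42 * 1.8 / 10 = 7.6 kg/m3

7.6


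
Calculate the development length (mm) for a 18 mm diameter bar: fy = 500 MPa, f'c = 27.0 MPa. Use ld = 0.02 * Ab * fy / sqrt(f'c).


Ab = pi * 18^2 / 4 = 254.469 mm2
ld = 0.02 * 254.469 * 500 / sqrt(27.0)
= 489.7 mm

489.7


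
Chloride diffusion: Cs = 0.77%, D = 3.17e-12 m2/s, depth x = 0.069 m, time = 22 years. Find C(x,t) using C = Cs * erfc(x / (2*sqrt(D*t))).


t_seconds = 22 * 365.25 * 24 * 3600 = 694267200.0 s
arg = 0.069 / (2 * sqrt(3.17e-12 * 694267200.0))
= 0.7354
erfc(0.7354) = 0.2983
C = 0.77 * 0.2983 = 0.2297%

0.2297


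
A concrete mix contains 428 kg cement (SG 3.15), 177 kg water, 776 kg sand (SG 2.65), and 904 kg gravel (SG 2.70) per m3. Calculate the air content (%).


Vol cement = 428 / (3.15 * 1000) = 0.135873 m3
Vol water = 177 / 1000 = 0.177 m3
Vol sand = 776 / (2.65 * 1000) = 0.29283 m3
Vol gravel = 904 / (2.70 * 1000) = 0.334815 m3
Total solid + water volume = 0.940518 m3
Air = (1 - 0.940518) * 100 = 5.95%

5.95


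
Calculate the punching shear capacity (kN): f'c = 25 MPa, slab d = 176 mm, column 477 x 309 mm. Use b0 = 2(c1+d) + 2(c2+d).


b0 = 2*(477 + 176) + 2*(309 + 176) = 2276 mm
Vc = 0.33 * sqrt(25) * 2276 * 176 / 1000
= 660.95 kN

660.95


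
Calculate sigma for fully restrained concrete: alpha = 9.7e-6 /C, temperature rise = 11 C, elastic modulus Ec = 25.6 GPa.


sigma = alpha * dT * Ec
= 9.7e-6 * 11 * 25.6 * 1000
= 2.732 MPa

2.732


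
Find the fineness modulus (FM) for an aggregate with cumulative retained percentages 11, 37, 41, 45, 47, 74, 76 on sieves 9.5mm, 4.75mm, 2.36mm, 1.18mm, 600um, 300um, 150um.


FM = sum(cumulative % retained) / 100
= 331 / 100
= 3.31

3.31


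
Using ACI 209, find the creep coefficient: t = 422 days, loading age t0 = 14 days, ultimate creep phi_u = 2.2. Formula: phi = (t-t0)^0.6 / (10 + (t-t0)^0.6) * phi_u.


dt = 422 - 14 = 408
phi = 408^0.6 / (10 + 408^0.6) * 2.2
= 1.73

1.73


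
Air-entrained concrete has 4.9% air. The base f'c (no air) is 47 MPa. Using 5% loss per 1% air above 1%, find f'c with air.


Strength loss = (4.9 - 1) * 5 = 19.5%
f'c = 47 * (1 - 19.5/100)
= 37.83 MPa

37.83


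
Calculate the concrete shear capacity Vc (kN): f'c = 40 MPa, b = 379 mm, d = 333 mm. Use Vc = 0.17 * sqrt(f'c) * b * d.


Vc = 0.17 * sqrt(40) * 379 * 333 / 1000
= 135.69 kN

135.69


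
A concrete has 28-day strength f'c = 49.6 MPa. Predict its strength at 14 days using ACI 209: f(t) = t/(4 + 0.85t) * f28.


f(14) = 14 / (4 + 0.85 * 14) * 49.6
= 14 / 15.9 * 49.6
= 43.67 MPa

43.67


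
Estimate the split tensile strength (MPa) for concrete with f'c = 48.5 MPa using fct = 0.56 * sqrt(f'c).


fct = 0.56 * sqrt(48.5)
= 0.56 * 6.964
= 3.9 MPa

3.9


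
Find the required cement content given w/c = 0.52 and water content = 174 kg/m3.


Cement = water / (w/c)
= 174 / 0.52
= 334.6 kg/m3

334.6


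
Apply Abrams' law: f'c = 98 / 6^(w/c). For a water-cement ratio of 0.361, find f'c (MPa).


f'c = 98 / 6^0.361
= 98 / 1.909
= 51.32 MPa

51.32


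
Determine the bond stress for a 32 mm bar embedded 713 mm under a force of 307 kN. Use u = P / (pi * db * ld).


u = P / (pi * db * ld)
= 307 * 1000 / (pi * 32 * 713)
= 4.283 MPa

4.283


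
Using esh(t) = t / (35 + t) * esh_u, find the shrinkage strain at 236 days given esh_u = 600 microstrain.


esh(236) = 236 / (35 + 236) * 600
= 236 / 271 * 600
= 522.5 microstrain

522.5


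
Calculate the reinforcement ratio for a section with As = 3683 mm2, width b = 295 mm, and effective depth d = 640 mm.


rho = As / (b * d)
= 3683 / (295 * 640)
= 0.0195

0.0195


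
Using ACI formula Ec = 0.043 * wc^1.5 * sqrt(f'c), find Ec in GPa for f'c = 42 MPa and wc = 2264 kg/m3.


Ec = 0.043 * 2264^1.5 * sqrt(42) / 1000
= 30.02 GPa

30.02


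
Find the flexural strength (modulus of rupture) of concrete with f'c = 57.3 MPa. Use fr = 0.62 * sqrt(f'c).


fr = 0.62 * sqrt(57.3)
= 4.693 MPa

4.693


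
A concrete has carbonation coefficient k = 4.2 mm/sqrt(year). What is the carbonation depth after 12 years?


depth = k * sqrt(t)
= 4.2 * sqrt(12)
= 14.55 mm

14.55


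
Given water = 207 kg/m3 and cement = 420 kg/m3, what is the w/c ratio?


w/c = water / cement
w/c = 207 / 420 = 0.493

0.493


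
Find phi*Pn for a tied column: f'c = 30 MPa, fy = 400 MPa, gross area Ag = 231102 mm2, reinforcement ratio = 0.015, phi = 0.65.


Ast = rho * Ag = 0.015 * 231102 = 3466.53 mm2
phi*Pn = 0.65 * 0.80 * (0.85 * 30 * (231102 - 3466.53) + 400 * 3466.53) / 1000
= 3739.48 kN

3739.48


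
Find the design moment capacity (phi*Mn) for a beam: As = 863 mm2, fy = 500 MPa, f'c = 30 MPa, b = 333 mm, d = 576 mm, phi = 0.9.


a = As * fy / (0.85 * f'c * b)
= 863 * 500 / (0.85 * 30 * 333)
= 50.8155 mm
Mn = As * fy * (d - a/2) / 10^6
= 237.5806 kN-m
phi*Mn = 0.9 * 237.5806 = 213.82 kN-m

213.82


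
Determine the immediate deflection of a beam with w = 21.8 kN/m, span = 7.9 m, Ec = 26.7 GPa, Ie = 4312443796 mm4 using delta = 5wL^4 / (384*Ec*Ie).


Convert: L = 7.9 m = 7900 mm, Ec = 26.7 GPa = 26700 MPa
delta = 5 * 21.8 * 7900^4 / (384 * 26700 * 4312443796)
= 9.6 mm

9.6


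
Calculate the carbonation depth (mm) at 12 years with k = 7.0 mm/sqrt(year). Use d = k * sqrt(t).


depth = k * sqrt(t)
= 7.0 * sqrt(12)
= 24.25 mm

24.25


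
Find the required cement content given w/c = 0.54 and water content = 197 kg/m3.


Cement = water / (w/c)
= 197 / 0.54
= 364.8 kg/m3

364.8


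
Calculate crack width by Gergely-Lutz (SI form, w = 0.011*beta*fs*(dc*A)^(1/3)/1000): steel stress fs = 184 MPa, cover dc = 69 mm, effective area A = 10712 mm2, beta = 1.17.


w = 0.011 * beta * fs * (dc * A)^(1/3) / 1000
= 0.011 * 1.17 * 184 * (69 * 10712)^(1/3) / 1000
= 0.214 mm

0.214


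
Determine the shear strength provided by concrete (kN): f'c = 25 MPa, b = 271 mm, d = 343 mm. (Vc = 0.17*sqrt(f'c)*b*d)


Vc = 0.17 * sqrt(25) * 271 * 343 / 1000
= 79.01 kN

79.01


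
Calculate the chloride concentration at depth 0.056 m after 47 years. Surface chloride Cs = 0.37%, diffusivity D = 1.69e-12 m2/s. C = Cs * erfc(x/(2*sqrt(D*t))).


t_seconds = 47 * 365.25 * 24 * 3600 = 1483207200.0 s
arg = 0.056 / (2 * sqrt(1.69e-12 * 1483207200.0))
= 0.5593
erfc(0.5593) = 0.429
C = 0.37 * 0.429 = 0.1587%

0.1587


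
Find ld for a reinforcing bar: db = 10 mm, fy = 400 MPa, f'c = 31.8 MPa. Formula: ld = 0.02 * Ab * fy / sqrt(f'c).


Ab = pi * 10^2 / 4 = 78.54 mm2
ld = 0.02 * 78.54 * 400 / sqrt(31.8)
= 111.4 mm

111.4


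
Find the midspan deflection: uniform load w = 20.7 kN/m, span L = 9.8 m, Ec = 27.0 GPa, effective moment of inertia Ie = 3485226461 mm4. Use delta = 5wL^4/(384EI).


Convert: L = 9.8 m = 9800 mm, Ec = 27.0 GPa = 27000 MPa
delta = 5 * 20.7 * 9800^4 / (384 * 27000 * 3485226461)
= 26.42 mm

26.42


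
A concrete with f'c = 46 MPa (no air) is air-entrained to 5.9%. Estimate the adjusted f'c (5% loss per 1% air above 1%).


Strength loss = (5.9 - 1) * 5 = 24.5%
f'c = 46 * (1 - 24.5/100)
= 34.73 MPa

34.73


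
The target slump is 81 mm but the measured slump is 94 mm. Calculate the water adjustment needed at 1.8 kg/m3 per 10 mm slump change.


Difference = 81 - 94 = -13 mm
Water adjustment = -13 * 1.8 / 10 = -2.3 kg/m3

-2.3


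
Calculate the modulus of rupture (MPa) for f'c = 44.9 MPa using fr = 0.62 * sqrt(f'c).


fr = 0.62 * sqrt(44.9)
= 4.154 MPa

4.154


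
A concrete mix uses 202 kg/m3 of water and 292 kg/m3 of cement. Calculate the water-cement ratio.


w/c = water / cement
w/c = 202 / 292 = 0.692

0.692


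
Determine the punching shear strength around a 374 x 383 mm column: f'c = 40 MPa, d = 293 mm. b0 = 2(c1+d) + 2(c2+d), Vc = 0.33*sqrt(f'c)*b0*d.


b0 = 2*(374 + 293) + 2*(383 + 293) = 2686 mm
Vc = 0.33 * sqrt(40) * 2686 * 293 / 1000
= 1642.55 kN

1642.55


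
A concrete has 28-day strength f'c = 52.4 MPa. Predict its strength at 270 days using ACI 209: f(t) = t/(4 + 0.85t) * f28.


f(270) = 270 / (4 + 0.85 * 270) * 52.4
= 270 / 233.5 * 52.4
= 60.59 MPa

60.59


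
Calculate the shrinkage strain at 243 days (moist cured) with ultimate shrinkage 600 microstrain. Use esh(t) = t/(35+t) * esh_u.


esh(243) = 243 / (35 + 243) * 600
= 243 / 278 * 600
= 524.5 microstrain

524.5


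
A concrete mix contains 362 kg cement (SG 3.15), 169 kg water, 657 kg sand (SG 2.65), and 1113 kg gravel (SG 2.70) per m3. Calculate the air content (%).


Vol cement = 362 / (3.15 * 1000) = 0.114921 m3
Vol water = 169 / 1000 = 0.169 m3
Vol sand = 657 / (2.65 * 1000) = 0.247925 m3
Vol gravel = 1113 / (2.70 * 1000) = 0.412222 m3
Total solid + water volume = 0.944067 m3
Air = (1 - 0.944067) * 100 = 5.59%

5.59


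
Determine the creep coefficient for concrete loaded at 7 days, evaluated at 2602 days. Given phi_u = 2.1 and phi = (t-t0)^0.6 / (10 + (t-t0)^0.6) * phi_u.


dt = 2602 - 7 = 2595
phi = 2595^0.6 / (10 + 2595^0.6) * 2.1
= 1.928

1.928


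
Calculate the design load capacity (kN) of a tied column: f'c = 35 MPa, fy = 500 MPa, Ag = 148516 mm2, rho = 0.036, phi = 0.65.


Ast = rho * Ag = 0.036 * 148516 = 5346.576 mm2
phi*Pn = 0.65 * 0.80 * (0.85 * 35 * (148516 - 5346.576) + 500 * 5346.576) / 1000
= 3604.94 kN

3604.94


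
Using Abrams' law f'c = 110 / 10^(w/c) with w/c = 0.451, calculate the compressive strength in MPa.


f'c = 110 / 10^0.451
= 110 / 2.825
= 38.94 MPa

38.94


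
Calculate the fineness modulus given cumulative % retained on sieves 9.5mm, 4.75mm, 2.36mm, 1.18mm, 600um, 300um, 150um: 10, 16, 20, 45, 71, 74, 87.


FM = sum(cumulative % retained) / 100
= 323 / 100
= 3.23

3.23


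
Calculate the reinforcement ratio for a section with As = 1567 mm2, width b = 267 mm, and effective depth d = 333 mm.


rho = As / (b * d)
= 1567 / (267 * 333)
= 0.0176

0.0176


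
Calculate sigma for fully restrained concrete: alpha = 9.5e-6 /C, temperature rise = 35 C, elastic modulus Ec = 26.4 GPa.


sigma = alpha * dT * Ec
= 9.5e-6 * 35 * 26.4 * 1000
= 8.778 MPa

8.778


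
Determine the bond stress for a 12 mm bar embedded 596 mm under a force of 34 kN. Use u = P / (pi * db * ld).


u = P / (pi * db * ld)
= 34 * 1000 / (pi * 12 * 596)
= 1.513 MPa

1.513


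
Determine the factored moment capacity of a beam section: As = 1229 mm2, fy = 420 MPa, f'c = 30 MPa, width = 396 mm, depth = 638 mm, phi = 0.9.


a = As * fy / (0.85 * f'c * b)
= 1229 * 420 / (0.85 * 30 * 396)
= 51.1171 mm
Mn = As * fy * (d - a/2) / 10^6
= 316.13 kN-m
phi*Mn = 0.9 * 316.13 = 284.52 kN-m

284.52


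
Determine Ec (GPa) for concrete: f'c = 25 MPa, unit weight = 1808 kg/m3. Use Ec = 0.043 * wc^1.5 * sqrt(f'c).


Ec = 0.043 * 1808^1.5 * sqrt(25) / 1000
= 16.53 GPa

16.53


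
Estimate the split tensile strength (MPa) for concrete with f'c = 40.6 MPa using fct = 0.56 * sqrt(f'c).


fct = 0.56 * sqrt(40.6)
= 0.56 * 6.372
= 3.568 MPa

3.568


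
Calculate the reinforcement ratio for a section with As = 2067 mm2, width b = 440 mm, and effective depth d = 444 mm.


rho = As / (b * d)
= 2067 / (440 * 444)
= 0.0106

0.0106


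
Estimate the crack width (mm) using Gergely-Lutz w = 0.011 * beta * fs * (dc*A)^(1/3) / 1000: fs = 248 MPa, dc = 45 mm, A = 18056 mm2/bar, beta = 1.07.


w = 0.011 * beta * fs * (dc * A)^(1/3) / 1000
= 0.011 * 1.07 * 248 * (45 * 18056)^(1/3) / 1000
= 0.272 mm

0.272


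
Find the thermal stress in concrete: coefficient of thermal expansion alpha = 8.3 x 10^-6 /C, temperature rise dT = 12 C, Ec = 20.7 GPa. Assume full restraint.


sigma = alpha * dT * Ec
= 8.3e-6 * 12 * 20.7 * 1000
= 2.062 MPa

2.062


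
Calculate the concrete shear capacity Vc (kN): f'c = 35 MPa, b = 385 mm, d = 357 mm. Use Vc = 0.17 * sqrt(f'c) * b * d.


Vc = 0.17 * sqrt(35) * 385 * 357 / 1000
= 138.23 kN

138.23


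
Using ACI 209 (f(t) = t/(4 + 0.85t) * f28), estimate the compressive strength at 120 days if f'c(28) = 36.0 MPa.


f(120) = 120 / (4 + 0.85 * 120) * 36.0
= 120 / 106.0 * 36.0
= 40.75 MPa

40.75


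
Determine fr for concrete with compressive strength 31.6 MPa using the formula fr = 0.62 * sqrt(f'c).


fr = 0.62 * sqrt(31.6)
= 3.485 MPa

3.485


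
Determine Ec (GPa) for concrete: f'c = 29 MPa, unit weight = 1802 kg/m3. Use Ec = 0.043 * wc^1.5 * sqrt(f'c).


Ec = 0.043 * 1802^1.5 * sqrt(29) / 1000
= 17.71 GPa

17.71


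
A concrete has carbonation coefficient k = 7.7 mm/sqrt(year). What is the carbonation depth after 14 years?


depth = k * sqrt(t)
= 7.7 * sqrt(14)
= 28.81 mm

28.81


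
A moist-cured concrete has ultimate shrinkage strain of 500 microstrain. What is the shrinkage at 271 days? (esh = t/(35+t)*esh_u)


esh(271) = 271 / (35 + 271) * 500
= 271 / 306 * 500
= 442.8 microstrain

442.8


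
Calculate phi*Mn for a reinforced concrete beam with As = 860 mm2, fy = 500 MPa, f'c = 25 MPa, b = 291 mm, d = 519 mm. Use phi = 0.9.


a = As * fy / (0.85 * f'c * b)
= 860 * 500 / (0.85 * 25 * 291)
= 69.5371 mm
Mn = As * fy * (d - a/2) / 10^6
= 208.2195 kN-m
phi*Mn = 0.9 * 208.2195 = 187.4 kN-m

187.4


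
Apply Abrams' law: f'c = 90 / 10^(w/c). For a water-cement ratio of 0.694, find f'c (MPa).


f'c = 90 / 10^0.694
= 90 / 4.943
= 18.21 MPa

18.21


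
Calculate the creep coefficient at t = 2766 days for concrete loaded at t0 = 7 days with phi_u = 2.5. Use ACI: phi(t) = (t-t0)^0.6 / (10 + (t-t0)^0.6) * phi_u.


dt = 2766 - 7 = 2759
phi = 2759^0.6 / (10 + 2759^0.6) * 2.5
= 2.302

2.302


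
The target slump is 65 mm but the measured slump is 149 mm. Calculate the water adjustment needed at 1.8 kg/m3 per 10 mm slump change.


Difference = 65 - 149 = -84 mm
Water adjustment = -84 * 1.8 / 10 = -15.1 kg/m3

-15.1


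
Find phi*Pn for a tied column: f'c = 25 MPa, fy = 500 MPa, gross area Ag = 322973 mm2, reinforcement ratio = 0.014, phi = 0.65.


Ast = rho * Ag = 0.014 * 322973 = 4521.622 mm2
phi*Pn = 0.65 * 0.80 * (0.85 * 25 * (322973 - 4521.622) + 500 * 4521.622) / 1000
= 4694.51 kN

4694.51


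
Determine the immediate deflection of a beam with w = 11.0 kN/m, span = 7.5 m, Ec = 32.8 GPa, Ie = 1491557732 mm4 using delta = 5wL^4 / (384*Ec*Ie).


Convert: L = 7.5 m = 7500 mm, Ec = 32.8 GPa = 32800 MPa
delta = 5 * 11.0 * 7500^4 / (384 * 32800 * 1491557732)
= 9.26 mm

9.26


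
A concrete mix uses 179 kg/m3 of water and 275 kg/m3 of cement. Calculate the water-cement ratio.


w/c = water / cement
w/c = 179 / 275 = 0.651

0.651


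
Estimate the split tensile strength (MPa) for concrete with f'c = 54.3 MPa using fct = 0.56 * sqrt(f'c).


fct = 0.56 * sqrt(54.3)
= 0.56 * 7.369
= 4.127 MPa

4.127


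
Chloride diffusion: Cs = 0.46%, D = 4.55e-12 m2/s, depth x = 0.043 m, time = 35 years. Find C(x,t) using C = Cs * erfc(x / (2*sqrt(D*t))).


t_seconds = 35 * 365.25 * 24 * 3600 = 1104516000.0 s
arg = 0.043 / (2 * sqrt(4.55e-12 * 1104516000.0))
= 0.3033
erfc(0.3033) = 0.668
C = 0.46 * 0.668 = 0.3073%

0.3073


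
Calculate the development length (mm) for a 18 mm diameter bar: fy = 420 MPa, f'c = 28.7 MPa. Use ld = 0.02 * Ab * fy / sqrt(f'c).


Ab = pi * 18^2 / 4 = 254.469 mm2
ld = 0.02 * 254.469 * 420 / sqrt(28.7)
= 399.0 mm

399.0


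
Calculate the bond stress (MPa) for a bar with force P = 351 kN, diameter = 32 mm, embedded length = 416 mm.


u = P / (pi * db * ld)
= 351 * 1000 / (pi * 32 * 416)
= 8.393 MPa

8.393


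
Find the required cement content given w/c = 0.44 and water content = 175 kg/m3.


Cement = water / (w/c)
= 175 / 0.44
= 397.7 kg/m3

397.7


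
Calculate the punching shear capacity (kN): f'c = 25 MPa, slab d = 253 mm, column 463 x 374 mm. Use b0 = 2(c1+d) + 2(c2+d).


b0 = 2*(463 + 253) + 2*(374 + 253) = 2686 mm
Vc = 0.33 * sqrt(25) * 2686 * 253 / 1000
= 1121.27 kN

1121.27


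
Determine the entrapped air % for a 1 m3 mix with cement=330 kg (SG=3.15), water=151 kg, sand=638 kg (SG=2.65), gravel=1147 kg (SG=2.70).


Vol cement = 330 / (3.15 * 1000) = 0.104762 m3
Vol water = 151 / 1000 = 0.151 m3
Vol sand = 638 / (2.65 * 1000) = 0.240755 m3
Vol gravel = 1147 / (2.70 * 1000) = 0.424815 m3
Total solid + water volume = 0.921331 m3
Air = (1 - 0.921331) * 100 = 7.87%

7.87


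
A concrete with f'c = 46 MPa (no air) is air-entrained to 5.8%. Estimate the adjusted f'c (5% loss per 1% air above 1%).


Strength loss = (5.8 - 1) * 5 = 24.0%
f'c = 46 * (1 - 24.0/100)
= 34.96 MPa

34.96


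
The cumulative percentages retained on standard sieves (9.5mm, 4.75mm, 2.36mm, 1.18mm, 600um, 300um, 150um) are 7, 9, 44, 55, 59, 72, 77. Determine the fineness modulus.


FM = sum(cumulative % retained) / 100
= 323 / 100
= 3.23

3.23


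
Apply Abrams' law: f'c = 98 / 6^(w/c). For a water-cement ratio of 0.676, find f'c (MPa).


f'c = 98 / 6^0.676
= 98 / 3.358
= 29.19 MPa

29.19


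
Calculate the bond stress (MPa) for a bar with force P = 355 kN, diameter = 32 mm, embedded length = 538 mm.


u = P / (pi * db * ld)
= 355 * 1000 / (pi * 32 * 538)
= 6.564 MPa

6.564


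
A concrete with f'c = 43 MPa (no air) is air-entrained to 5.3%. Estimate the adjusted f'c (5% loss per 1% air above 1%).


Strength loss = (5.3 - 1) * 5 = 21.5%
f'c = 43 * (1 - 21.5/100)
= 33.76 MPa

33.76


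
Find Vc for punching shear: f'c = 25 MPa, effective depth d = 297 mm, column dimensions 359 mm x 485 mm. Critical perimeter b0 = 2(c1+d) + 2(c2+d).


b0 = 2*(359 + 297) + 2*(485 + 297) = 2876 mm
Vc = 0.33 * sqrt(25) * 2876 * 297 / 1000
= 1409.38 kN

1409.38


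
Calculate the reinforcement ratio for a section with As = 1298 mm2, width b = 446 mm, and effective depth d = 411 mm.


rho = As / (b * d)
= 1298 / (446 * 411)
= 0.0071

0.0071


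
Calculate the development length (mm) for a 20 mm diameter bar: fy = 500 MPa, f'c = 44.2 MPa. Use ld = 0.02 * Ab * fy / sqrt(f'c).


Ab = pi * 20^2 / 4 = 314.159 mm2
ld = 0.02 * 314.159 * 500 / sqrt(44.2)
= 472.5 mm

472.5


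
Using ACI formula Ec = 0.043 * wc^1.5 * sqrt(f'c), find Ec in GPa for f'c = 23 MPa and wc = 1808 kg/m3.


Ec = 0.043 * 1808^1.5 * sqrt(23) / 1000
= 15.85 GPa

15.85


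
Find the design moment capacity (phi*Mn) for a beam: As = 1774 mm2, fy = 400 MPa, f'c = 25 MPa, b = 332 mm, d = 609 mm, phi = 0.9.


a = As * fy / (0.85 * f'c * b)
= 1774 * 400 / (0.85 * 25 * 332)
= 100.5811 mm
Mn = As * fy * (d - a/2) / 10^6
= 396.4602 kN-m
phi*Mn = 0.9 * 396.4602 = 356.81 kN-m

356.81


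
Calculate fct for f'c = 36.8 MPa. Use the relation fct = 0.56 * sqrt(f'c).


fct = 0.56 * sqrt(36.8)
= 0.56 * 6.066
= 3.397 MPa

3.397


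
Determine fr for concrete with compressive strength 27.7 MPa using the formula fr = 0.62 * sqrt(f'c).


fr = 0.62 * sqrt(27.7)
= 3.263 MPa

3.263


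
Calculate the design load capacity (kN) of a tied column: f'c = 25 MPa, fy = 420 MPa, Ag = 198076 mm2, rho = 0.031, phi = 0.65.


Ast = rho * Ag = 0.031 * 198076 = 6140.356 mm2
phi*Pn = 0.65 * 0.80 * (0.85 * 25 * (198076 - 6140.356) + 420 * 6140.356) / 1000
= 3461.94 kN

3461.94


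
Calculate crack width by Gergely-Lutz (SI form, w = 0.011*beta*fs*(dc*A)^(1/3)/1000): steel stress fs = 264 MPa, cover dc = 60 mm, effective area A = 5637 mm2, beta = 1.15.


w = 0.011 * beta * fs * (dc * A)^(1/3) / 1000
= 0.011 * 1.15 * 264 * (60 * 5637)^(1/3) / 1000
= 0.233 mm

0.233


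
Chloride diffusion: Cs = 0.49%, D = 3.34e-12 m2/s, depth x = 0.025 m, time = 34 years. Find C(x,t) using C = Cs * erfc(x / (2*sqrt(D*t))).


t_seconds = 34 * 365.25 * 24 * 3600 = 1072958400.0 s
arg = 0.025 / (2 * sqrt(3.34e-12 * 1072958400.0))
= 0.2088
erfc(0.2088) = 0.7678
C = 0.49 * 0.7678 = 0.3762%

0.3762


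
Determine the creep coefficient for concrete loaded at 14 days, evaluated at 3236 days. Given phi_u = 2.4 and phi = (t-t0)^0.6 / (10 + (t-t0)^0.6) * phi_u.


dt = 3236 - 14 = 3222
phi = 3222^0.6 / (10 + 3222^0.6) * 2.4
= 2.225

2.225


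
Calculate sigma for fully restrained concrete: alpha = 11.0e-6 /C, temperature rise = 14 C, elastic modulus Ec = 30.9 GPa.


sigma = alpha * dT * Ec
= 11.0e-6 * 14 * 30.9 * 1000
= 4.759 MPa

4.759


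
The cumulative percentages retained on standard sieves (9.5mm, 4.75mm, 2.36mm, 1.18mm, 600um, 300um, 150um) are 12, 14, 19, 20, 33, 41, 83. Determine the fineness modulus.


FM = sum(cumulative % retained) / 100
= 222 / 100
= 2.22

2.22


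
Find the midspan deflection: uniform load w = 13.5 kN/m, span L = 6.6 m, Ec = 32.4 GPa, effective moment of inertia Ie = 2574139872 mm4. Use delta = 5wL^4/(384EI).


Convert: L = 6.6 m = 6600 mm, Ec = 32.4 GPa = 32400 MPa
delta = 5 * 13.5 * 6600^4 / (384 * 32400 * 2574139872)
= 4.0 mm

4.0


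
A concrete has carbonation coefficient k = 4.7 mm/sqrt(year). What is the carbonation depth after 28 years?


depth = k * sqrt(t)
= 4.7 * sqrt(28)
= 24.87 mm

24.87


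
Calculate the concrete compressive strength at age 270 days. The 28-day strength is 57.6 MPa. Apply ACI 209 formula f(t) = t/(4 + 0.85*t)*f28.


f(270) = 270 / (4 + 0.85 * 270) * 57.6
= 270 / 233.5 * 57.6
= 66.6 MPa

66.6


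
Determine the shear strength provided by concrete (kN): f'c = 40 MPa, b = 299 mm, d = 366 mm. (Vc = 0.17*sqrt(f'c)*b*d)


Vc = 0.17 * sqrt(40) * 299 * 366 / 1000
= 117.66 kN

117.66


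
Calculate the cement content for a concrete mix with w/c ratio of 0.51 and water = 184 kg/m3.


Cement = water / (w/c)
= 184 / 0.51
= 360.8 kg/m3

360.8


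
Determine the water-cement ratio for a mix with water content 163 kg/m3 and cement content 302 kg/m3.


w/c = water / cement
w/c = 163 / 302 = 0.54

0.54


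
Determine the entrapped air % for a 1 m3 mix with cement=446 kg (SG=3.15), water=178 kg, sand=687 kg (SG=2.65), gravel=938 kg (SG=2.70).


Vol cement = 446 / (3.15 * 1000) = 0.141587 m3
Vol water = 178 / 1000 = 0.178 m3
Vol sand = 687 / (2.65 * 1000) = 0.259245 m3
Vol gravel = 938 / (2.70 * 1000) = 0.347407 m3
Total solid + water volume = 0.92624 m3
Air = (1 - 0.92624) * 100 = 7.38%

7.38


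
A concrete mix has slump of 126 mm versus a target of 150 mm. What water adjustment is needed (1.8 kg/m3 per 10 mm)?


Difference = 150 - 126 = 24 mm
Water adjustment = 24 * 1.8 / 10 = 4.3 kg/m3

4.3


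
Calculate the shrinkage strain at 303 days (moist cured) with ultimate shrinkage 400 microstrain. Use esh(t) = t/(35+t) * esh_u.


esh(303) = 303 / (35 + 303) * 400
= 303 / 338 * 400
= 358.6 microstrain

358.6


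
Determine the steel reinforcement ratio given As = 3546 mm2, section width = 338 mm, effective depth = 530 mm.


rho = As / (b * d)
= 3546 / (338 * 530)
= 0.0198

0.0198


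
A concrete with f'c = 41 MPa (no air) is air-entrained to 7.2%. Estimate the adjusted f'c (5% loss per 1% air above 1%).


Strength loss = (7.2 - 1) * 5 = 31.0%
f'c = 41 * (1 - 31.0/100)
= 28.29 MPa

28.29


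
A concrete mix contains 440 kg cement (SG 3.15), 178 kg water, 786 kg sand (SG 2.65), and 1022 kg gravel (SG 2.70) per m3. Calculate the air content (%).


Vol cement = 440 / (3.15 * 1000) = 0.139683 m3
Vol water = 178 / 1000 = 0.178 m3
Vol sand = 786 / (2.65 * 1000) = 0.296604 m3
Vol gravel = 1022 / (2.70 * 1000) = 0.378519 m3
Total solid + water volume = 0.992805 m3
Air = (1 - 0.992805) * 100 = 0.72%

0.72


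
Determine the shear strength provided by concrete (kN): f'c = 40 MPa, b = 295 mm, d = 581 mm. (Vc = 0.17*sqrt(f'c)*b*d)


Vc = 0.17 * sqrt(40) * 295 * 581 / 1000
= 184.28 kN

184.28


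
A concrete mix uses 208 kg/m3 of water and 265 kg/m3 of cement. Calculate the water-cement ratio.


w/c = water / cement
w/c = 208 / 265 = 0.785

0.785


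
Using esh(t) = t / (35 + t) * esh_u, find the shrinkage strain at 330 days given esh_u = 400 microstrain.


esh(330) = 330 / (35 + 330) * 400
= 330 / 365 * 400
= 361.6 microstrain

361.6


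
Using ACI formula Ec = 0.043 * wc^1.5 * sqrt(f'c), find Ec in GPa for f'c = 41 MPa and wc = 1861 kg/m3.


Ec = 0.043 * 1861^1.5 * sqrt(41) / 1000
= 22.1 GPa

22.1


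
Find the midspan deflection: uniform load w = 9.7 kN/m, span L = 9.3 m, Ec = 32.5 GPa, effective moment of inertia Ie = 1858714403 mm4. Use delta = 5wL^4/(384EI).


Convert: L = 9.3 m = 9300 mm, Ec = 32.5 GPa = 32500 MPa
delta = 5 * 9.7 * 9300^4 / (384 * 32500 * 1858714403)
= 15.64 mm

15.64


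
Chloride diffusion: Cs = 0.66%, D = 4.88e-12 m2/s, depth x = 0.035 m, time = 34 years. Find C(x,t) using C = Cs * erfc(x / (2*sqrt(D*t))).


t_seconds = 34 * 365.25 * 24 * 3600 = 1072958400.0 s
arg = 0.035 / (2 * sqrt(4.88e-12 * 1072958400.0))
= 0.2418
erfc(0.2418) = 0.7323
C = 0.66 * 0.7323 = 0.4833%

0.4833


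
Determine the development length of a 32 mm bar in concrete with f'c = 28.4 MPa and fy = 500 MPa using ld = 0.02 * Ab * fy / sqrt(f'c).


Ab = pi * 32^2 / 4 = 804.248 mm2
ld = 0.02 * 804.248 * 500 / sqrt(28.4)
= 1509.1 mm

1509.1


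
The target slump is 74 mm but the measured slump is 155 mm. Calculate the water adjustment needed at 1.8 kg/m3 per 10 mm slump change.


Difference = 74 - 155 = -81 mm
Water adjustment = -81 * 1.8 / 10 = -14.6 kg/m3

-14.6


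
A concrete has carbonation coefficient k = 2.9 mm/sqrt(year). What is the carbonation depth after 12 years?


depth = k * sqrt(t)
= 2.9 * sqrt(12)
= 10.05 mm

10.05


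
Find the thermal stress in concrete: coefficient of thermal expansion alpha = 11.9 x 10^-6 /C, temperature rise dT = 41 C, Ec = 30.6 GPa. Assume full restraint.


sigma = alpha * dT * Ec
= 11.9e-6 * 41 * 30.6 * 1000
= 14.93 MPa

14.93
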